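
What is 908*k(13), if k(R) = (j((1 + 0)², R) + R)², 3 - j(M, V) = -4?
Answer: 363200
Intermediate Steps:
j(M, V) = 7 (j(M, V) = 3 - 1*(-4) = 3 + 4 = 7)
k(R) = (7 + R)²
908*k(13) = 908*(7 + 13)² = 908*20² = 908*400 = 363200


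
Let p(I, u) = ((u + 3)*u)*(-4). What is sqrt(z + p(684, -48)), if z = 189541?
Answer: sqrt(180901) ≈ 425.32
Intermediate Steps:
p(I, u) = -4*u*(3 + u) (p(I, u) = ((3 + u)*u)*(-4) = (u*(3 + u))*(-4) = -4*u*(3 + u))
sqrt(z + p(684, -48)) = sqrt(189541 - 4*(-48)*(3 - 48)) = sqrt(189541 - 4*(-48)*(-45)) = sqrt(189541 - 8640) = sqrt(180901)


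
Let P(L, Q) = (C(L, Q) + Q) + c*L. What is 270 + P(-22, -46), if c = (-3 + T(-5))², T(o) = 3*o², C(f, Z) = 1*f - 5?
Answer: -113851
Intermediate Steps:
C(f, Z) = -5 + f (C(f, Z) = f - 5 = -5 + f)
c = 5184 (c = (-3 + 3*(-5)²)² = (-3 + 3*25)² = (-3 + 75)² = 72² = 5184)
P(L, Q) = -5 + Q + 5185*L (P(L, Q) = ((-5 + L) + Q) + 5184*L = (-5 + L + Q) + 5184*L = -5 + Q + 5185*L)
270 + P(-22, -46) = 270 + (-5 - 46 + 5185*(-22)) = 270 + (-5 - 46 - 114070) = 270 - 114121 = -113851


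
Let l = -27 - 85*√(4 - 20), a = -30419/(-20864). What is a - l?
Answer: 593747/20864 + 340*I ≈ 28.458 + 340.0*I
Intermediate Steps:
a = 30419/20864 (a = -30419*(-1/20864) = 30419/20864 ≈ 1.4580)
l = -27 - 340*I ≈ -27.0 - 340.0*I
a - l = 30419/20864 - (-27 - 340*I) = 30419/20864 + (27 + 340*I) = 593747/20864 + 340*I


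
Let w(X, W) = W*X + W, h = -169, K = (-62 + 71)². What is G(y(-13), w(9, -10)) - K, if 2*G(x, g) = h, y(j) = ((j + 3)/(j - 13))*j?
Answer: -331/2 ≈ -165.50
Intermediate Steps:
K = 81 (K = 9² = 81)
w(X, W) = W + W*X
y(j) = j*(3 + j)/(-13 + j) (y(j) = ((3 + j)/(-13 + j))*j = j*(3 + j)/(-13 + j))
G(x, g) = -169/2 (G(x, g) = (½)*(-169) = -169/2)
G(y(-13), w(9, -10)) - K = -169/2 - 1*81 = -169/2 - 81 = -331/2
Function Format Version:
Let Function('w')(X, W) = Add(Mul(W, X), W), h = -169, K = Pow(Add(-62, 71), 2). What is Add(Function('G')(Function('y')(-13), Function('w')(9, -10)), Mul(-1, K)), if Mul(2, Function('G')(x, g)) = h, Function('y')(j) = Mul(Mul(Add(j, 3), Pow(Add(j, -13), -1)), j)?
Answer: Rational(-331, 2) ≈ -165.50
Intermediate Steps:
K = 81 (K = Pow(9, 2) = 81)
Function('w')(X, W) = Add(W, Mul(W, X))
Function('y')(j) = Mul(j, Pow(Add(-13, j), -1), Add(3, j)) (Function('y')(j) = Mul(Mul(Add(3, j), Pow(Add(-13, j), -1)), j) = Mul(Mul(Pow(Add(-13, j), -1), Add(3, j)), j) = Mul(j, Pow(Add(-13, j), -1), Add(3, j)))
Function('G')(x, g) = Rational(-169, 2) (Function('G')(x, g) = Mul(Rational(1, 2), -169) = Rational(-169, 2))
Add(Function('G')(Function('y')(-13), Function('w')(9, -10)), Mul(-1, K)) = Add(Rational(-169, 2), Mul(-1, 81)) = Add(Rational(-169, 2), -81) = Rational(-331, 2)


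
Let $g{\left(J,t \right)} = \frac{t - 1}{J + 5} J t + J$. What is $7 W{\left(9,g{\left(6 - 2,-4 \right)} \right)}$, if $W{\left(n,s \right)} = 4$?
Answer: $28$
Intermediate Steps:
$g{\left(J,t \right)} = J + \frac{J t \left(-1 + t\right)}{5 + J}$ ($g{\left(J,t \right)} = \frac{-1 + t}{5 + J} J t + J = \frac{J \left(-1 + t\right)}{5 + J} t + J = \frac{J t \left(-1 + t\right)}{5 + J} + J = J + \frac{J t \left(-1 + t\right)}{5 + J}$)
$7 W{\left(9,g{\left(6 - 2,-4 \right)} \right)} = 7 \cdot 4 = 28$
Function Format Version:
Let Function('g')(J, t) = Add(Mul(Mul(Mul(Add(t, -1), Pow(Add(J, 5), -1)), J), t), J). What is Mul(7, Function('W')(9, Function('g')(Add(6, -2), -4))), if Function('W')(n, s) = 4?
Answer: 28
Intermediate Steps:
Function('g')(J, t) = Add(J, Mul(J, t, Pow(Add(5, J), -1), Add(-1, t))) (Function('g')(J, t) = Add(Mul(Mul(Mul(Add(-1, t), Pow(Add(5, J), -1)), J), t), J) = Add(Mul(Mul(Mul(Pow(Add(5, J), -1), Add(-1, t)), J), t), J) = Add(Mul(Mul(J, Pow(Add(5, J), -1), Add(-1, t)), t), J) = Add(Mul(J, t, Pow(Add(5, J), -1), Add(-1, t)), J) = Add(J, Mul(J, t, Pow(Add(5, J), -1), Add(-1, t))))
Mul(7, Function('W')(9, Function('g')(Add(6, -2), -4))) = Mul(7, 4) = 28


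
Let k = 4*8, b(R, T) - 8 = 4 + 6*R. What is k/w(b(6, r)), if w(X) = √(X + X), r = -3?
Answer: 4*√6/3 ≈ 3.2660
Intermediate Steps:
b(R, T) = 12 + 6*R (b(R, T) = 8 + (4 + 6*R) = 12 + 6*R)
k = 32
w(X) = √2*√X (w(X) = √(2*X) = √2*√X)
k/w(b(6, r)) = 32/((√2*√(12 + 6*6))) = 32/((√2*√(12 + 36))) = 32/((√2*√48)) = 32/((√2*(4*√3))) = 32/((4*√6)) = 32*(√6/24) = 4*√6/3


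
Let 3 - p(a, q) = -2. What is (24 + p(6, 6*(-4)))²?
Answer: 841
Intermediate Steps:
p(a, q) = 5 (p(a, q) = 3 - 1*(-2) = 3 + 2 = 5)
(24 + p(6, 6*(-4)))² = (24 + 5)² = 29² = 841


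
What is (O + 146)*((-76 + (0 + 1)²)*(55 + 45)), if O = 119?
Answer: -1987500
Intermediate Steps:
(O + 146)*((-76 + (0 + 1)²)*(55 + 45)) = (119 + 146)*((-76 + (0 + 1)²)*(55 + 45)) = 265*((-76 + 1²)*100) = 265*((-76 + 1)*100) = 265*(-75*100) = 265*(-7500) = -1987500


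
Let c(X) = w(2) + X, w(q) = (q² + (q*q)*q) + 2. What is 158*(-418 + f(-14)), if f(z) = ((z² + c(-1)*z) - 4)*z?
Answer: -88164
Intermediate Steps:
w(q) = 2 + q² + q³ (w(q) = (q² + q²*q) + 2 = (q² + q³) + 2 = 2 + q² + q³)
c(X) = 14 + X (c(X) = (2 + 2² + 2³) + X = (2 + 4 + 8) + X = 14 + X)
f(z) = z*(-4 + z² + 13*z) (f(z) = ((z² + (14 - 1)*z) - 4)*z = ((z² + 13*z) - 4)*z = (-4 + z² + 13*z)*z = z*(-4 + z² + 13*z))
158*(-418 + f(-14)) = 158*(-418 - 14*(-4 + (-14)² + 13*(-14))) = 158*(-418 - 14*(-4 + 196 - 182)) = 158*(-418 - 14*10) = 158*(-418 - 140) = 158*(-558) = -88164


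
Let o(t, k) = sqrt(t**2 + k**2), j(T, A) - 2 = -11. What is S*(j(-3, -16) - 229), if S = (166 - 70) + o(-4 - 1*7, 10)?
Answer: -22848 - 238*sqrt(221) ≈ -26386.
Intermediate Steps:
j(T, A) = -9 (j(T, A) = 2 - 11 = -9)
o(t, k) = sqrt(k**2 + t**2)
S = 96 + sqrt(221) (S = (166 - 70) + sqrt(10**2 + (-4 - 1*7)**2) = 96 + sqrt(100 + (-4 - 7)**2) = 96 + sqrt(100 + (-11)**2) = 96 + sqrt(100 + 121) = 96 + sqrt(221) ≈ 110.87)
S*(j(-3, -16) - 229) = (96 + sqrt(221))*(-9 - 229) = (96 + sqrt(221))*(-238) = -22848 - 238*sqrt(221)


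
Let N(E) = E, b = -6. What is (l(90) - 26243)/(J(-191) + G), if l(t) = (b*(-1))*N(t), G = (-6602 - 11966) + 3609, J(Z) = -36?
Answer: 25703/14995 ≈ 1.7141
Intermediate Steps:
G = -14959 (G = -18568 + 3609 = -14959)
l(t) = 6*t (l(t) = (-6*(-1))*t = 6*t)
(l(90) - 26243)/(J(-191) + G) = (6*90 - 26243)/(-36 - 14959) = (540 - 26243)/(-14995) = -25703*(-1/14995) = 25703/14995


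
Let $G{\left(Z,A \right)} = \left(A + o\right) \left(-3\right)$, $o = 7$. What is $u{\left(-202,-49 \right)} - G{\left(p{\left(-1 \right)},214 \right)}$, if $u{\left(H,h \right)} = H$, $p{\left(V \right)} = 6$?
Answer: $461$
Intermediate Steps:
$G{\left(Z,A \right)} = -21 - 3 A$ ($G{\left(Z,A \right)} = \left(A + 7\right) \left(-3\right) = \left(7 + A\right) \left(-3\right) = -21 - 3 A$)
$u{\left(-202,-49 \right)} - G{\left(p{\left(-1 \right)},214 \right)} = -202 - \left(-21 - 642\right) = -202 - -663 = -202 + 663 = 461$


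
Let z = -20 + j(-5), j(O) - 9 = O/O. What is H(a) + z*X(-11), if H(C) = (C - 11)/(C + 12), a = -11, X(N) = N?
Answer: 88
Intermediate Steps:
j(O) = 10 (j(O) = 9 + O/O = 9 + 1 = 10)
z = -10 (z = -20 + 10 = -10)
H(C) = (-11 + C)/(12 + C)
H(a) + z*X(-11) = (-11 - 11)/(12 - 11) - 10*(-11) = -22/1 + 110 = 1*(-22) + 110 = -22 + 110 = 88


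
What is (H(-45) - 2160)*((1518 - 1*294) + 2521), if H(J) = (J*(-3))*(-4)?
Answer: -10111500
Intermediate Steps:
H(J) = 12*J (H(J) = -3*J*(-4) = 12*J)
(H(-45) - 2160)*((1518 - 1*294) + 2521) = (12*(-45) - 2160)*((1518 - 1*294) + 2521) = (-540 - 2160)*((1518 - 294) + 2521) = -2700*(1224 + 2521) = -2700*3745 = -10111500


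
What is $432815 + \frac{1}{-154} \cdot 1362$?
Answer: $\frac{33326074}{77} \approx 4.3281 \cdot 10^{5}$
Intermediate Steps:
$432815 + \frac{1}{-154} \cdot 1362 = 432815 - \frac{681}{77} = \frac{33326074}{77}$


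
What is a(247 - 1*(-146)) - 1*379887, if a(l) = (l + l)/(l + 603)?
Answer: -63061111/166 ≈ -3.7989e+5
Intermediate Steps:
a(l) = 2*l/(603 + l) (a(l) = (2*l)/(603 + l) = 2*l/(603 + l))
a(247 - 1*(-146)) - 1*379887 = 2*(247 - 1*(-146))/(603 + (247 - 1*(-146))) - 1*379887 = 2*(247 + 146)/(603 + (247 + 146)) - 379887 = 2*393/(603 + 393) - 379887 = 2*393/996 - 379887 = 2*393*(1/996) - 379887 = 131/166 - 379887 = -63061111/166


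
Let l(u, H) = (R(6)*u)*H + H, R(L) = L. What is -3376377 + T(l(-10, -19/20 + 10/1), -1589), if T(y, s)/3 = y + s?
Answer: -67654917/20 ≈ -3.3827e+6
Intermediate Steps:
l(u, H) = H + 6*H*u (l(u, H) = (6*u)*H + H = 6*H*u + H = H + 6*H*u)
T(y, s) = 3*s + 3*y (T(y, s) = 3*(y + s) = 3*(s + y) = 3*s + 3*y)
-3376377 + T(l(-10, -19/20 + 10/1), -1589) = -3376377 + (3*(-1589) + 3*((-19/20 + 10/1)*(1 + 6*(-10)))) = -3376377 + (-4767 + 3*((-19*1/20 + 10*1)*(1 - 60))) = -3376377 + (-4767 + 3*((-19/20 + 10)*(-59))) = -3376377 + (-4767 + 3*((181/20)*(-59))) = -3376377 + (-4767 + 3*(-10679/20)) = -3376377 + (-4767 - 32037/20) = -3376377 - 127377/20 = -67654917/20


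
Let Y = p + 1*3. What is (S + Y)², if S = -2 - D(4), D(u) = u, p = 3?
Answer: 0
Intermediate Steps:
Y = 6 (Y = 3 + 1*3 = 3 + 3 = 6)
S = -6 (S = -2 - 1*4 = -2 - 4 = -6)
(S + Y)² = (-6 + 6)² = 0² = 0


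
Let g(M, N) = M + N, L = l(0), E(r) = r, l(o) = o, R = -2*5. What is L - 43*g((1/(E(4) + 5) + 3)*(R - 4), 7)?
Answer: 14147/9 ≈ 1571.9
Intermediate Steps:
R = -10
L = 0
L - 43*g((1/(E(4) + 5) + 3)*(R - 4), 7) = 0 - 43*((1/(4 + 5) + 3)*(-10 - 4) + 7) = 0 - 43*((1/9 + 3)*(-14) + 7) = 0 - 43*((⅑ + 3)*(-14) + 7) = 0 - 43*((28/9)*(-14) + 7) = 0 - 43*(-392/9 + 7) = 0 - 43*(-329/9) = 0 + 14147/9 = 14147/9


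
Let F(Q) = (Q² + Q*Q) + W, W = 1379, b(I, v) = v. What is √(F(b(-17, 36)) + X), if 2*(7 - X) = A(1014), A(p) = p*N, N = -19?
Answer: √13611 ≈ 116.67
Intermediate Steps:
A(p) = -19*p (A(p) = p*(-19) = -19*p)
X = 9640 (X = 7 - (-19)*1014/2 = 7 - ½*(-19266) = 7 + 9633 = 9640)
F(Q) = 1379 + 2*Q² (F(Q) = (Q² + Q*Q) + 1379 = (Q² + Q²) + 1379 = 2*Q² + 1379 = 1379 + 2*Q²)
√(F(b(-17, 36)) + X) = √((1379 + 2*36²) + 9640) = √((1379 + 2*1296) + 9640) = √((1379 + 2592) + 9640) = √(3971 + 9640) = √13611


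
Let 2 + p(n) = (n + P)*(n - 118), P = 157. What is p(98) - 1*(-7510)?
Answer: 2408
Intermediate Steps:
p(n) = -2 + (-118 + n)*(157 + n) (p(n) = -2 + (n + 157)*(n - 118) = -2 + (157 + n)*(-118 + n) = -2 + (-118 + n)*(157 + n))
p(98) - 1*(-7510) = (-18528 + 98² + 39*98) - 1*(-7510) = (-18528 + 9604 + 3822) + 7510 = -5102 + 7510 = 2408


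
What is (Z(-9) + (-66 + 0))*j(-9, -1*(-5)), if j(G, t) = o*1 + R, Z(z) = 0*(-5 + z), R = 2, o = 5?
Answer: -462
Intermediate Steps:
Z(z) = 0
j(G, t) = 7 (j(G, t) = 5*1 + 2 = 5 + 2 = 7)
(Z(-9) + (-66 + 0))*j(-9, -1*(-5)) = (0 + (-66 + 0))*7 = (0 - 66)*7 = -66*7 = -462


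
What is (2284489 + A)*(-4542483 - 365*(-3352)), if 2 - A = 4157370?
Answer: 6216091019637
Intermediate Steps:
A = -4157368 (A = 2 - 1*4157370 = 2 - 4157370 = -4157368)
(2284489 + A)*(-4542483 - 365*(-3352)) = (2284489 - 4157368)*(-4542483 - 365*(-3352)) = -1872879*(-4542483 + 1223480) = -1872879*(-3319003) = 6216091019637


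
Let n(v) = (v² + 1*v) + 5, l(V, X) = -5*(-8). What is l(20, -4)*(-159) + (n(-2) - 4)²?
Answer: -6351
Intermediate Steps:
l(V, X) = 40
n(v) = 5 + v + v² (n(v) = (v² + v) + 5 = (v + v²) + 5 = 5 + v + v²)
l(20, -4)*(-159) + (n(-2) - 4)² = 40*(-159) + ((5 - 2 + (-2)²) - 4)² = -6360 + ((5 - 2 + 4) - 4)² = -6360 + (7 - 4)² = -6360 + 3² = -6360 + 9 = -6351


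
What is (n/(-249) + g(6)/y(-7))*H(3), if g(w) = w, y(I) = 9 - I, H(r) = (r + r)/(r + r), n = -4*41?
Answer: 2059/1992 ≈ 1.0336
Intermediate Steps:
n = -164
H(r) = 1 (H(r) = (2*r)/((2*r)) = (2*r)*(1/(2*r)) = 1)
(n/(-249) + g(6)/y(-7))*H(3) = (-164/(-249) + 6/(9 - 1*(-7)))*1 = (-164*(-1/249) + 6/(9 + 7))*1 = (164/249 + 6/16)*1 = (164/249 + 6*(1/16))*1 = (164/249 + 3/8)*1 = (2059/1992)*1 = 2059/1992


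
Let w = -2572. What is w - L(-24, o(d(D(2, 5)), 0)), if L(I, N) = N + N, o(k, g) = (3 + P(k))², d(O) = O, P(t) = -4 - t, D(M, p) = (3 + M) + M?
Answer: -2700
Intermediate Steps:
D(M, p) = 3 + 2*M
o(k, g) = (-1 - k)² (o(k, g) = (3 + (-4 - k))² = (-1 - k)²)
L(I, N) = 2*N
w - L(-24, o(d(D(2, 5)), 0)) = -2572 - 2*(1 + (3 + 2*2))² = -2572 - 2*(1 + (3 + 4))² = -2572 - 2*(1 + 7)² = -2572 - 2*8² = -2572 - 2*64 = -2572 - 1*128 = -2572 - 128 = -2700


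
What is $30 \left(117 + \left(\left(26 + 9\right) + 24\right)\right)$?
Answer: $5280$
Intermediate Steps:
$30 \left(117 + \left(\left(26 + 9\right) + 24\right)\right) = 30 \left(117 + \left(35 + 24\right)\right) = 30 \left(117 + 59\right) = 30 \cdot 176 = 5280$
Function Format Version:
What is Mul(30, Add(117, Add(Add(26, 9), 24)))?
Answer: 5280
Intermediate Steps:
Mul(30, Add(117, Add(Add(26, 9), 24))) = Mul(30, Add(117, Add(35, 24))) = Mul(30, Add(117, 59)) = Mul(30, 176) = 5280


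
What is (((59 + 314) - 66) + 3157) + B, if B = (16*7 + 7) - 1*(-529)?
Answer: 4112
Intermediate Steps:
B = 648 (B = (112 + 7) + 529 = 119 + 529 = 648)
(((59 + 314) - 66) + 3157) + B = (((59 + 314) - 66) + 3157) + 648 = ((373 - 66) + 3157) + 648 = (307 + 3157) + 648 = 3464 + 648 = 4112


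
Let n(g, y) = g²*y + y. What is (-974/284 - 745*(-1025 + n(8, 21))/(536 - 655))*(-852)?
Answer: -12674346/7 ≈ -1.8106e+6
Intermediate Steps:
n(g, y) = y + y*g² (n(g, y) = y*g² + y = y + y*g²)
(-974/284 - 745*(-1025 + n(8, 21))/(536 - 655))*(-852) = (-974/284 - 745*(-1025 + 21*(1 + 8²))/(536 - 655))*(-852) = (-974*1/284 - (763625/119 - 2235*(1 + 64)/17))*(-852) = (-487/142 - 745/((-119/(-1025 + 21*65))))*(-852) = (-487/142 - 745/((-119/(-1025 + 1365))))*(-852) = (-487/142 - 745/((-119/340)))*(-852) = (-487/142 - 745/((-119*1/340)))*(-852) = (-487/142 - 745/(-7/20))*(-852) = (-487/142 - 745*(-20/7))*(-852) = (-487/142 + 14900/7)*(-852) = (2112391/994)*(-852) = -12674346/7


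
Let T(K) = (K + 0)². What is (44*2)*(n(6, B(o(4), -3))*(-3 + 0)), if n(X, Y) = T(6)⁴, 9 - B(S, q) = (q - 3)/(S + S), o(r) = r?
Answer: -443418624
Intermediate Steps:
T(K) = K²
B(S, q) = 9 - (-3 + q)/(2*S) (B(S, q) = 9 - (q - 3)/(S + S) = 9 - (-3 + q)/(2*S))
n(X, Y) = 1679616 (n(X, Y) = (6²)⁴ = 36⁴ = 1679616)
(44*2)*(n(6, B(o(4), -3))*(-3 + 0)) = (44*2)*(1679616*(-3 + 0)) = 88*(1679616*(-3)) = 88*(-5038848) = -443418624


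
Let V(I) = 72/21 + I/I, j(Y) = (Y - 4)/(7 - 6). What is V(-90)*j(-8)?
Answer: -372/7 ≈ -53.143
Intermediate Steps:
j(Y) = -4 + Y (j(Y) = (-4 + Y)/1 = (-4 + Y)*1 = -4 + Y)
V(I) = 31/7 (V(I) = 72*(1/21) + 1 = 24/7 + 1 = 31/7)
V(-90)*j(-8) = 31*(-4 - 8)/7 = (31/7)*(-12) = -372/7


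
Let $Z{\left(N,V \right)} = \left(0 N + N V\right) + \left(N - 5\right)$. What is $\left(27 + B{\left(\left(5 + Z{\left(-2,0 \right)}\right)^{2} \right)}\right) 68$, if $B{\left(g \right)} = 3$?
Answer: $2040$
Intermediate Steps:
$Z{\left(N,V \right)} = -5 + N + N V$ ($Z{\left(N,V \right)} = \left(0 + N V\right) + \left(N - 5\right) = N V + \left(-5 + N\right) = -5 + N + N V$)
$\left(27 + B{\left(\left(5 + Z{\left(-2,0 \right)}\right)^{2} \right)}\right) 68 = \left(27 + 3\right) 68 = 30 \cdot 68 = 2040$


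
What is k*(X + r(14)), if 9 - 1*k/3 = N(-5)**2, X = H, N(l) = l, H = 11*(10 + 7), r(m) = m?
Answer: -9648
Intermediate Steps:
H = 187 (H = 11*17 = 187)
X = 187
k = -48 (k = 27 - 3*(-5)**2 = 27 - 3*25 = 27 - 75 = -48)
k*(X + r(14)) = -48*(187 + 14) = -48*201 = -9648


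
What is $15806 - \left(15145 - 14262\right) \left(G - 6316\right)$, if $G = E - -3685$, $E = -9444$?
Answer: $10678031$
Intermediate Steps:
$G = -5759$ ($G = -9444 - -3685 = -9444 + 3685 = -5759$)
$15806 - \left(15145 - 14262\right) \left(G - 6316\right) = 15806 - \left(15145 - 14262\right) \left(-5759 - 6316\right) = 15806 - 883 \left(-12075\right) = 15806 - -10662225 = 15806 + 10662225 = 10678031$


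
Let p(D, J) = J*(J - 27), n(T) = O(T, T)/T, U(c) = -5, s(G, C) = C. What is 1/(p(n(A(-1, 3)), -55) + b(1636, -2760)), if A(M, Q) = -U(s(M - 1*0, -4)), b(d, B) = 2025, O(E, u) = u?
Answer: 1/6535 ≈ 0.00015302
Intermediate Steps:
A(M, Q) = 5 (A(M, Q) = -1*(-5) = 5)
n(T) = 1 (n(T) = T/T = 1)
p(D, J) = J*(-27 + J)
1/(p(n(A(-1, 3)), -55) + b(1636, -2760)) = 1/(-55*(-27 - 55) + 2025) = 1/(-55*(-82) + 2025) = 1/(4510 + 2025) = 1/6535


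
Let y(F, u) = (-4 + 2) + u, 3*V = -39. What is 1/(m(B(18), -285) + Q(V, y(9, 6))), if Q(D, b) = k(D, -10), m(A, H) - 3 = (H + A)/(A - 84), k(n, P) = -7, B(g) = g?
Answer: 22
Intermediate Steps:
V = -13 (V = (⅓)*(-39) = -13)
y(F, u) = -2 + u
m(A, H) = 3 + (A + H)/(-84 + A) (m(A, H) = 3 + (H + A)/(A - 84) = 3 + (A + H)/(-84 + A))
Q(D, b) = -7
1/(m(B(18), -285) + Q(V, y(9, 6))) = 1/((-252 - 285 + 4*18)/(-84 + 18) - 7) = 1/((-252 - 285 + 72)/(-66) - 7) = 1/(-1/66*(-465) - 7) = 1/(155/22 - 7) = 1/(1/22) = 22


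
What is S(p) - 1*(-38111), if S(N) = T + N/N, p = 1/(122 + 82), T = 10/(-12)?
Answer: 228667/6 ≈ 38111.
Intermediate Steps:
T = -5/6 (T = 10*(-1/12) = -5/6 ≈ -0.83333)
p = 1/204 ≈ 0.0049020
S(N) = 1/6 (S(N) = -5/6 + N/N = -5/6 + 1 = 1/6)
S(p) - 1*(-38111) = 1/6 - 1*(-38111) = 1/6 + 38111 = 228667/6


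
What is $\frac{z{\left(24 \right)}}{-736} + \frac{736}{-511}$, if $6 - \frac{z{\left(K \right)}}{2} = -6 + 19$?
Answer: $- \frac{267271}{188048} \approx -1.4213$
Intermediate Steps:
$z{\left(K \right)} = -14$ ($z{\left(K \right)} = 12 - 2 \left(-6 + 19\right) = 12 - 26 = -14$)
$\frac{z{\left(24 \right)}}{-736} + \frac{736}{-511} = - \frac{14}{-736} + \frac{736}{-511} = \left(-14\right) \left(- \frac{1}{736}\right) + 736 \left(- \frac{1}{511}\right) = \frac{7}{368} - \frac{736}{511} = - \frac{267271}{188048}$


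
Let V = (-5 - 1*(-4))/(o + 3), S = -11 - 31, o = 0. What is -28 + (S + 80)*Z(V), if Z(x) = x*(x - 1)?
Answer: -100/9 ≈ -11.111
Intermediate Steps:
S = -42
V = -⅓ (V = (-5 - 1*(-4))/(0 + 3) = (-5 + 4)/3 = -1*⅓ = -⅓ ≈ -0.33333)
Z(x) = x*(-1 + x)
-28 + (S + 80)*Z(V) = -28 + (-42 + 80)*(-(-1 - ⅓)/3) = -28 + 38*(-⅓*(-4/3)) = -28 + 38*(4/9) = -28 + 152/9 = -100/9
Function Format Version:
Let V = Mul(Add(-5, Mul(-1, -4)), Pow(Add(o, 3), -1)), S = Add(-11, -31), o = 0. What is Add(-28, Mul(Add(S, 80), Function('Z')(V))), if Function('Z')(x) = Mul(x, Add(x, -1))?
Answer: Rational(-100, 9) ≈ -11.111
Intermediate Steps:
S = -42
V = Rational(-1, 3) (V = Mul(Add(-5, Mul(-1, -4)), Pow(Add(0, 3), -1)) = Mul(Add(-5, 4), Pow(3, -1)) = Mul(-1, Rational(1, 3)) = Rational(-1, 3) ≈ -0.33333)
Function('Z')(x) = Mul(x, Add(-1, x))
Add(-28, Mul(Add(S, 80), Function('Z')(V))) = Add(-28, Mul(Add(-42, 80), Mul(Rational(-1, 3), Add(-1, Rational(-1, 3))))) = Add(-28, Mul(38, Mul(Rational(-1, 3), Rational(-4, 3)))) = Add(-28, Mul(38, Rational(4, 9))) = Add(-28, Rational(152, 9)) = Rational(-100, 9)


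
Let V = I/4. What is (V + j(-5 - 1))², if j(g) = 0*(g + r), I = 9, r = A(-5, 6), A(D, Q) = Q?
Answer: 81/16 ≈ 5.0625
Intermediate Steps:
r = 6
j(g) = 0 (j(g) = 0*(g + 6) = 0*(6 + g) = 0)
V = 9/4 ≈ 2.2500
(V + j(-5 - 1))² = (9/4 + 0)² = (9/4)² = 81/16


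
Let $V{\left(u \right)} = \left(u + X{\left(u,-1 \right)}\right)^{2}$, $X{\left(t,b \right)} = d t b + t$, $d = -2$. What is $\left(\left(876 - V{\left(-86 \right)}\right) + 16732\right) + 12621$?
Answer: $-88107$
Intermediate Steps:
$X{\left(t,b \right)} = t - 2 b t$ ($X{\left(t,b \right)} = - 2 t b + t = - 2 b t + t = t - 2 b t$)
$V{\left(u \right)} = 16 u^{2}$ ($V{\left(u \right)} = \left(u + u \left(1 - -2\right)\right)^{2} = \left(u + u \left(1 + 2\right)\right)^{2} = \left(u + u 3\right)^{2} = \left(u + 3 u\right)^{2} = \left(4 u\right)^{2} = 16 u^{2}$)
$\left(\left(876 - V{\left(-86 \right)}\right) + 16732\right) + 12621 = \left(\left(876 - 16 \left(-86\right)^{2}\right) + 16732\right) + 12621 = \left(\left(876 - 16 \cdot 7396\right) + 16732\right) + 12621 = \left(\left(876 - 118336\right) + 16732\right) + 12621 = \left(-117460 + 16732\right) + 12621 = -100728 + 12621 = -88107$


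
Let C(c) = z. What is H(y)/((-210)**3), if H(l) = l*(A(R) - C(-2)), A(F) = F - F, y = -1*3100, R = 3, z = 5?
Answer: -31/18522 ≈ -0.0016737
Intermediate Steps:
C(c) = 5
y = -3100
A(F) = 0
H(l) = -5*l (H(l) = l*(0 - 1*5) = l*(0 - 5) = l*(-5) = -5*l)
H(y)/((-210)**3) = (-5*(-3100))/((-210)**3) = 15500/(-9261000) = 15500*(-1/9261000) = -31/18522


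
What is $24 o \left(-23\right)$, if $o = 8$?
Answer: $-4416$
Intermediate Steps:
$24 o \left(-23\right) = 24 \cdot 8 \left(-23\right) = 192 \left(-23\right) = -4416$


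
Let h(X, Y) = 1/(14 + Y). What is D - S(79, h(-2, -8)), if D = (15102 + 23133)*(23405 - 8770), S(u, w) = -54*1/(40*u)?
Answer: 884119375527/1580 ≈ 5.5957e+8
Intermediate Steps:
S(u, w) = -27/(20*u)
D = 559569225 (D = 38235*14635 = 559569225)
D - S(79, h(-2, -8)) = 559569225 - (-27)/(20*79) = 559569225 - 1*(-27/1580) = 559569225 + 27/1580 = 884119375527/1580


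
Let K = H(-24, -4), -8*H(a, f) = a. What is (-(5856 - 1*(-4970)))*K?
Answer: -32478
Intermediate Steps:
H(a, f) = -a/8
K = 3 (K = -⅛*(-24) = 3)
(-(5856 - 1*(-4970)))*K = -(5856 - 1*(-4970))*3 = -(5856 + 4970)*3 = -1*10826*3 = -10826*3 = -32478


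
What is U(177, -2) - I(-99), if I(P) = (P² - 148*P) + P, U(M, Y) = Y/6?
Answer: -73063/3 ≈ -24354.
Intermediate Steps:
U(M, Y) = Y/6 (U(M, Y) = Y*(⅙) = Y/6)
I(P) = P² - 147*P
U(177, -2) - I(-99) = (⅙)*(-2) - (-99)*(-147 - 99) = -⅓ - (-99)*(-246) = -⅓ - 1*24354 = -⅓ - 24354 = -73063/3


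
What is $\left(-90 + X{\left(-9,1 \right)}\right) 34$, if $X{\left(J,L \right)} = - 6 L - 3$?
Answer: $-3366$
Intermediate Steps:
$X{\left(J,L \right)} = -3 - 6 L$
$\left(-90 + X{\left(-9,1 \right)}\right) 34 = \left(-90 - 9\right) 34 = \left(-99\right) 34 = -3366$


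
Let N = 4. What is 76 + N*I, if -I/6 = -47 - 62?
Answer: 2692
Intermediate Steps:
I = 654 (I = -6*(-47 - 62) = -6*(-109) = 654)
76 + N*I = 76 + 4*654 = 76 + 2616 = 2692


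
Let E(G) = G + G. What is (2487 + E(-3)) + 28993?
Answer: 31474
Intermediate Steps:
E(G) = 2*G
(2487 + E(-3)) + 28993 = (2487 + 2*(-3)) + 28993 = (2487 - 6) + 28993 = 2481 + 28993 = 31474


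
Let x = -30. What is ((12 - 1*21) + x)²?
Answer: 1521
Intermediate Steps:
((12 - 1*21) + x)² = ((12 - 1*21) - 30)² = ((12 - 21) - 30)² = (-9 - 30)² = (-39)² = 1521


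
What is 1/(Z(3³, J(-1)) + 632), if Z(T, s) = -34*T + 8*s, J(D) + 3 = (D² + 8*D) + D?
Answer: -1/374 ≈ -0.0026738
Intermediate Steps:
J(D) = -3 + D² + 9*D (J(D) = -3 + ((D² + 8*D) + D) = -3 + (D² + 9*D) = -3 + D² + 9*D)
1/(Z(3³, J(-1)) + 632) = 1/((-34*3³ + 8*(-3 + (-1)² + 9*(-1))) + 632) = 1/((-34*27 + 8*(-3 + 1 - 9)) + 632) = 1/((-918 + 8*(-11)) + 632) = 1/((-918 - 88) + 632) = 1/(-1006 + 632) = 1/(-374) = -1/374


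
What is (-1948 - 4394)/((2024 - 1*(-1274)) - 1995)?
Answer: -6342/1303 ≈ -4.8672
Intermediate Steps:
(-1948 - 4394)/((2024 - 1*(-1274)) - 1995) = -6342/((2024 + 1274) - 1995) = -6342/(3298 - 1995) = -6342/1303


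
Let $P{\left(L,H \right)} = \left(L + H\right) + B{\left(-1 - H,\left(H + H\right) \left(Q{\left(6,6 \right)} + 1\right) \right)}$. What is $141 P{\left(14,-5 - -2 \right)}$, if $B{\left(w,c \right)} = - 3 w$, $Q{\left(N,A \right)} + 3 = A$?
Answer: $705$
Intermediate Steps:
$Q{\left(N,A \right)} = -3 + A$
$P{\left(L,H \right)} = 3 + L + 4 H$ ($P{\left(L,H \right)} = \left(L + H\right) - 3 \left(-1 - H\right) = \left(H + L\right) + \left(3 + 3 H\right) = 3 + L + 4 H$)
$141 P{\left(14,-5 - -2 \right)} = 141 \left(3 + 14 + 4 \left(-5 - -2\right)\right) = 141 \left(3 + 14 + 4 \left(-5 + 2\right)\right) = 141 \left(3 + 14 + 4 \left(-3\right)\right) = 141 \left(3 + 14 - 12\right) = 141 \cdot 5 = 705$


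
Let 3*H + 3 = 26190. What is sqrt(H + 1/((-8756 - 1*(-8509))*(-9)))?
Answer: 2*sqrt(1198232074)/741 ≈ 93.429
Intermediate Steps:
H = 8729 (H = -1 + (1/3)*26190 = -1 + 8730 = 8729)
sqrt(H + 1/((-8756 - 1*(-8509))*(-9))) = sqrt(8729 + 1/((-8756 - 1*(-8509))*(-9))) = sqrt(8729 + 1/((-8756 + 8509)*(-9))) = sqrt(8729 + 1/(-247*(-9))) = sqrt(8729 + 1/2223) = sqrt(19404568/2223) = 2*sqrt(1198232074)/741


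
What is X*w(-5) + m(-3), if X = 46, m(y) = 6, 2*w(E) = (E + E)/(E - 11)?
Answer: 163/8 ≈ 20.375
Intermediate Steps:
w(E) = E/(-11 + E) (w(E) = ((E + E)/(E - 11))/2 = ((2*E)/(-11 + E))/2 = (2*E/(-11 + E))/2 = E/(-11 + E))
X*w(-5) + m(-3) = 46*(-5/(-11 - 5)) + 6 = 46*(-5/(-16)) + 6 = 46*(-5*(-1/16)) + 6 = 46*(5/16) + 6 = 115/8 + 6 = 163/8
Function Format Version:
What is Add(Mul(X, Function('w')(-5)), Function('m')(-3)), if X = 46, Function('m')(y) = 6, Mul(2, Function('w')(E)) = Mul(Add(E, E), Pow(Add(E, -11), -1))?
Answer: Rational(163, 8) ≈ 20.375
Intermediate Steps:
Function('w')(E) = Mul(E, Pow(Add(-11, E), -1)) (Function('w')(E) = Mul(Rational(1, 2), Mul(Add(E, E), Pow(Add(E, -11), -1))) = Mul(Rational(1, 2), Mul(Mul(2, E), Pow(Add(-11, E), -1))) = Mul(Rational(1, 2), Mul(2, E, Pow(Add(-11, E), -1))) = Mul(E, Pow(Add(-11, E), -1)))
Add(Mul(X, Function('w')(-5)), Function('m')(-3)) = Add(Mul(46, Mul(-5, Pow(Add(-11, -5), -1))), 6) = Add(Mul(46, Mul(-5, Pow(-16, -1))), 6) = Add(Mul(46, Mul(-5, Rational(-1, 16))), 6) = Add(Mul(46, Rational(5, 16)), 6) = Add(Rational(115, 8), 6) = Rational(163, 8)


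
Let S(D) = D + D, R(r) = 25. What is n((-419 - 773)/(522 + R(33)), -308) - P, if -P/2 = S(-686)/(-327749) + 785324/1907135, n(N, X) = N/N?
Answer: 1145073078907/625061589115 ≈ 1.8319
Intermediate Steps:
S(D) = 2*D
n(N, X) = 1
P = -520011489792/625061589115 (P = -2*((2*(-686))/(-327749) + 785324/1907135) = -2*(-1372*(-1/327749) + 785324*(1/1907135)) = -2*(1372/327749 + 785324/1907135) = -2*260005744896/625061589115 = -520011489792/625061589115 ≈ -0.83194)
n((-419 - 773)/(522 + R(33)), -308) - P = 1 - 1*(-520011489792/625061589115) = 1 + 520011489792/625061589115 = 1145073078907/625061589115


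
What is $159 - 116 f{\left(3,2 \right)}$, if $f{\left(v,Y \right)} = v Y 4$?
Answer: $-2625$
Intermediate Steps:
$f{\left(v,Y \right)} = 4 Y v$ ($f{\left(v,Y \right)} = Y v 4 = 4 Y v$)
$159 - 116 f{\left(3,2 \right)} = 159 - 116 \cdot 4 \cdot 2 \cdot 3 = 159 - 2784 = -2625$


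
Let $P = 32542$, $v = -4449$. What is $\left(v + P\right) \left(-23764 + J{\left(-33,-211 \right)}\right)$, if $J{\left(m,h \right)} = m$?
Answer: $-668529121$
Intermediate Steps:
$\left(v + P\right) \left(-23764 + J{\left(-33,-211 \right)}\right) = \left(-4449 + 32542\right) \left(-23764 - 33\right) = 28093 \left(-23797\right) = -668529121$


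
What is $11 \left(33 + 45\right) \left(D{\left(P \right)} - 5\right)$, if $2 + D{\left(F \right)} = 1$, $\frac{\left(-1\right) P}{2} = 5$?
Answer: $-5148$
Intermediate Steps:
$P = -10$ ($P = \left(-2\right) 5 = -10$)
$D{\left(F \right)} = -1$ ($D{\left(F \right)} = -2 + 1 = -1$)
$11 \left(33 + 45\right) \left(D{\left(P \right)} - 5\right) = 11 \left(33 + 45\right) \left(-1 - 5\right) = 11 \cdot 78 \left(-1 - 5\right) = 858 \left(-6\right) = -5148$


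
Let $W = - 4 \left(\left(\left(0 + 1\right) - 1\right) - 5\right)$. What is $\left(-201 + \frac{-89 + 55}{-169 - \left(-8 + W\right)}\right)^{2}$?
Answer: $\frac{1321104409}{32761} \approx 40326.0$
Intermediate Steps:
$W = 20$ ($W = - 4 \left(\left(1 - 1\right) - 5\right) = - 4 \left(0 - 5\right) = \left(-4\right) \left(-5\right) = 20$)
$\left(-201 + \frac{-89 + 55}{-169 - \left(-8 + W\right)}\right)^{2} = \left(-201 + \frac{-89 + 55}{-169 + \left(\left(-1\right) 20 + \left(5 - -3\right)\right)}\right)^{2} = \left(-201 - \frac{34}{-169 + \left(-20 + \left(5 + 3\right)\right)}\right)^{2} = \left(-201 - \frac{34}{-169 + \left(-20 + 8\right)}\right)^{2} = \left(-201 - \frac{34}{-169 - 12}\right)^{2} = \left(-201 - \frac{34}{-181}\right)^{2} = \left(-201 - - \frac{34}{181}\right)^{2} = \left(-201 + \frac{34}{181}\right)^{2} = \left(- \frac{36347}{181}\right)^{2} = \frac{1321104409}{32761}$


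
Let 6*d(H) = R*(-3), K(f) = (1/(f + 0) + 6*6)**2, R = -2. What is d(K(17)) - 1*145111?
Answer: -145110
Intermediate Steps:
K(f) = (36 + 1/f)**2 (K(f) = (1/f + 36)**2 = (36 + 1/f)**2)
d(H) = 1 (d(H) = (-2*(-3))/6 = (1/6)*6 = 1)
d(K(17)) - 1*145111 = 1 - 1*145111 = 1 - 145111 = -145110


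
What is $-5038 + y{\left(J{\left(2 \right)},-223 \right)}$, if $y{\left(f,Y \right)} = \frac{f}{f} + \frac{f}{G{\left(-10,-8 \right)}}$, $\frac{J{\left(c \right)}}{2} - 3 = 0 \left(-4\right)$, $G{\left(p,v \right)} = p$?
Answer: $- \frac{25188}{5} \approx -5037.6$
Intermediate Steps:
$J{\left(c \right)} = 6$ ($J{\left(c \right)} = 6 + 2 \cdot 0 \left(-4\right) = 6 + 2 \cdot 0 = 6 + 0 = 6$)
$y{\left(f,Y \right)} = 1 - \frac{f}{10}$ ($y{\left(f,Y \right)} = \frac{f}{f} + \frac{f}{-10} = 1 + f \left(- \frac{1}{10}\right) = 1 - \frac{f}{10}$)
$-5038 + y{\left(J{\left(2 \right)},-223 \right)} = -5038 + \left(1 - \frac{3}{5}\right) = -5038 + \frac{2}{5} = - \frac{25188}{5}$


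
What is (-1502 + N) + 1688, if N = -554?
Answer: -368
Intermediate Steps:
(-1502 + N) + 1688 = (-1502 - 554) + 1688 = -2056 + 1688 = -368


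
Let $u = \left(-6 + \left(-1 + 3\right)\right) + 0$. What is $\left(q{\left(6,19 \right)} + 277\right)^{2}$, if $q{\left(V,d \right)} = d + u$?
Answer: $85264$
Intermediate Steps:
$u = -4$ ($u = \left(-6 + 2\right) + 0 = -4 + 0 = -4$)
$q{\left(V,d \right)} = -4 + d$ ($q{\left(V,d \right)} = d - 4 = -4 + d$)
$\left(q{\left(6,19 \right)} + 277\right)^{2} = \left(\left(-4 + 19\right) + 277\right)^{2} = \left(15 + 277\right)^{2} = 292^{2} = 85264$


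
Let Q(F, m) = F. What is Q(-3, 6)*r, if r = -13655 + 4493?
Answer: 27486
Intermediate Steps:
r = -9162
Q(-3, 6)*r = -3*(-9162) = 27486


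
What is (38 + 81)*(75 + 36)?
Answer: 13209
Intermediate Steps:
(38 + 81)*(75 + 36) = 119*111 = 13209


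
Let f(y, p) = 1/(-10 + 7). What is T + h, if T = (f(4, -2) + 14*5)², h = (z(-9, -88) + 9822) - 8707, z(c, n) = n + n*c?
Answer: 60052/9 ≈ 6672.4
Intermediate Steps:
f(y, p) = -⅓ (f(y, p) = 1/(-3) = -⅓)
z(c, n) = n + c*n
h = 1819 (h = (-88*(1 - 9) + 9822) - 8707 = (-88*(-8) + 9822) - 8707 = (704 + 9822) - 8707 = 10526 - 8707 = 1819)
T = 43681/9 (T = (-⅓ + 14*5)² = (-⅓ + 70)² = (209/3)² = 43681/9 ≈ 4853.4)
T + h = 43681/9 + 1819 = 60052/9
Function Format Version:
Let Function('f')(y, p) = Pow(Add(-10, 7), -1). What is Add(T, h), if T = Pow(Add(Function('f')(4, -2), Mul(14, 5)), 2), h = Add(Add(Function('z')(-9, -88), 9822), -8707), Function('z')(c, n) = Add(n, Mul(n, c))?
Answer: Rational(60052, 9) ≈ 6672.4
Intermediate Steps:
Function('f')(y, p) = Rational(-1, 3) (Function('f')(y, p) = Pow(-3, -1) = Rational(-1, 3))
Function('z')(c, n) = Add(n, Mul(c, n))
h = 1819 (h = Add(Add(Mul(-88, Add(1, -9)), 9822), -8707) = Add(Add(Mul(-88, -8), 9822), -8707) = Add(Add(704, 9822), -8707) = Add(10526, -8707) = 1819)
T = Rational(43681, 9) (T = Pow(Add(Rational(-1, 3), Mul(14, 5)), 2) = Pow(Add(Rational(-1, 3), 70), 2) = Pow(Rational(209, 3), 2) = Rational(43681, 9) ≈ 4853.4)
Add(T, h) = Add(Rational(43681, 9), 1819) = Rational(60052, 9)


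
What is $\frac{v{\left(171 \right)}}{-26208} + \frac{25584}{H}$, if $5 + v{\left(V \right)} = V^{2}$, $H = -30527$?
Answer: $- \frac{55821173}{28573272} \approx -1.9536$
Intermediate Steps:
$v{\left(V \right)} = -5 + V^{2}$
$\frac{v{\left(171 \right)}}{-26208} + \frac{25584}{H} = \frac{-5 + 171^{2}}{-26208} + \frac{25584}{-30527} = \left(-5 + 29241\right) \left(- \frac{1}{26208}\right) + 25584 \left(- \frac{1}{30527}\right) = 29236 \left(- \frac{1}{26208}\right) - \frac{25584}{30527} = - \frac{7309}{6552} - \frac{25584}{30527} = - \frac{55821173}{28573272}$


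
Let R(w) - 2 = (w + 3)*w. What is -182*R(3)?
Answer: -3640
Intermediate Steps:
R(w) = 2 + w*(3 + w) (R(w) = 2 + (w + 3)*w = 2 + (3 + w)*w = 2 + w*(3 + w))
-182*R(3) = -182*(2 + 3**2 + 3*3) = -182*(2 + 9 + 9) = -182*20 = -3640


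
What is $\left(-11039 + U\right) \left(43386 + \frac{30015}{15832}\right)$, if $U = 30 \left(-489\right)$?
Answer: $- \frac{17659953446403}{15832} \approx -1.1155 \cdot 10^{9}$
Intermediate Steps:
$U = -14670$
$\left(-11039 + U\right) \left(43386 + \frac{30015}{15832}\right) = \left(-11039 - 14670\right) \left(43386 + \frac{30015}{15832}\right) = - 25709 \left(43386 + 30015 \cdot \frac{1}{15832}\right) = - 25709 \left(43386 + \frac{30015}{15832}\right) = \left(-25709\right) \frac{686917167}{15832} = - \frac{17659953446403}{15832}$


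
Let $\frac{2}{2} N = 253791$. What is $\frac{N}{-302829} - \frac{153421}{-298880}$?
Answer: $- \frac{9797575357}{30169843840} \approx -0.32475$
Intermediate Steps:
$N = 253791$
$\frac{N}{-302829} - \frac{153421}{-298880} = \frac{253791}{-302829} - \frac{153421}{-298880} = 253791 \left(- \frac{1}{302829}\right) - - \frac{153421}{298880} = - \frac{84597}{100943} + \frac{153421}{298880} = - \frac{9797575357}{30169843840}$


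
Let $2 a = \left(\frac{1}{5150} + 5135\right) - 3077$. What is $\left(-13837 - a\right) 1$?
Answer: $- \frac{153119801}{10300} \approx -14866.0$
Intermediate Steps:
$a = \frac{10598701}{10300}$ ($a = \frac{\left(\frac{1}{5150} + 5135\right) - 3077}{2} = \frac{\frac{26445251}{5150} - 3077}{2} = \frac{1}{2} \cdot \frac{10598701}{5150} = \frac{10598701}{10300} \approx 1029.0$)
$\left(-13837 - a\right) 1 = \left(-13837 - \frac{10598701}{10300}\right) 1 = \left(- \frac{153119801}{10300}\right) 1 = - \frac{153119801}{10300}$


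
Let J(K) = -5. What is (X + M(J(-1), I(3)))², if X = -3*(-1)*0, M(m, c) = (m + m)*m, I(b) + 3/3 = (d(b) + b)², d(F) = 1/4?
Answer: 2500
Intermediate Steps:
d(F) = ¼
I(b) = -1 + (¼ + b)²
M(m, c) = 2*m² (M(m, c) = (2*m)*m = 2*m²)
X = 0 (X = 3*0 = 0)
(X + M(J(-1), I(3)))² = (0 + 2*(-5)²)² = (0 + 2*25)² = (0 + 50)² = 50² = 2500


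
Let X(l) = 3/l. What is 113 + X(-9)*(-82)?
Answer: 421/3 ≈ 140.33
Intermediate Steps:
113 + X(-9)*(-82) = 113 + (3/(-9))*(-82) = 113 + (3*(-⅑))*(-82) = 113 - ⅓*(-82) = 113 + 82/3 = 421/3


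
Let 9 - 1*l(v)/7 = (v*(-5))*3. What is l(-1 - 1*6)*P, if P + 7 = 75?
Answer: -45696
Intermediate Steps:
l(v) = 63 + 105*v (l(v) = 63 - 7*v*(-5)*3 = 63 - 7*(-5*v)*3 = 63 - (-105)*v = 63 + 105*v)
P = 68 (P = -7 + 75 = 68)
l(-1 - 1*6)*P = (63 + 105*(-1 - 1*6))*68 = (63 + 105*(-1 - 6))*68 = (63 + 105*(-7))*68 = (63 - 735)*68 = -672*68 = -45696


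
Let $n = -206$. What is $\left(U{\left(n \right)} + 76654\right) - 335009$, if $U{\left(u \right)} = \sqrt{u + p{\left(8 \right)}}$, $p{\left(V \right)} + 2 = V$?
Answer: $-258355 + 10 i \sqrt{2} \approx -2.5836 \cdot 10^{5} + 14.142 i$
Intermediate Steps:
$p{\left(V \right)} = -2 + V$
$U{\left(u \right)} = \sqrt{6 + u}$ ($U{\left(u \right)} = \sqrt{u + \left(-2 + 8\right)} = \sqrt{u + 6} = \sqrt{6 + u}$)
$\left(U{\left(n \right)} + 76654\right) - 335009 = \left(\sqrt{6 - 206} + 76654\right) - 335009 = \left(\sqrt{-200} + 76654\right) - 335009 = \left(10 i \sqrt{2} + 76654\right) - 335009 = \left(76654 + 10 i \sqrt{2}\right) - 335009 = -258355 + 10 i \sqrt{2}$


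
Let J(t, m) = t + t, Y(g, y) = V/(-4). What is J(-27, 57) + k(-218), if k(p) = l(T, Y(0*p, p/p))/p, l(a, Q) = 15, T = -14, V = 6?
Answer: -11787/218 ≈ -54.069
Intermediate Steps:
Y(g, y) = -3/2 (Y(g, y) = 6/(-4) = 6*(-¼) = -3/2)
k(p) = 15/p
J(t, m) = 2*t
J(-27, 57) + k(-218) = 2*(-27) + 15/(-218) = -54 + 15*(-1/218) = -54 - 15/218 = -11787/218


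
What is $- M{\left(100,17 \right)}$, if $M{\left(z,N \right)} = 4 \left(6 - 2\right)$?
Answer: $-16$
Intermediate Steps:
$M{\left(z,N \right)} = 16$ ($M{\left(z,N \right)} = 4 \cdot 4 = 16$)
$- M{\left(100,17 \right)} = \left(-1\right) 16 = -16$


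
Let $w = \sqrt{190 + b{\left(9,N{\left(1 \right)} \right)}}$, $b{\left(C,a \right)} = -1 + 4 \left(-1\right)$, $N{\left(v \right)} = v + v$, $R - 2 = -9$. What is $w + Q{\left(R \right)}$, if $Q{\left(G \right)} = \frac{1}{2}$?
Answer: $\frac{1}{2} + \sqrt{185} \approx 14.101$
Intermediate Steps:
$R = -7$ ($R = 2 - 9 = -7$)
$N{\left(v \right)} = 2 v$
$b{\left(C,a \right)} = -5$ ($b{\left(C,a \right)} = -1 - 4 = -5$)
$Q{\left(G \right)} = \frac{1}{2}$
$w = \sqrt{185}$ ($w = \sqrt{190 - 5} = \sqrt{185} \approx 13.601$)
$w + Q{\left(R \right)} = \sqrt{185} + \frac{1}{2} = \frac{1}{2} + \sqrt{185}$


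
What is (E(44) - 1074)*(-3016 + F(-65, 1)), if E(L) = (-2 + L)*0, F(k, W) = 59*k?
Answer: 7357974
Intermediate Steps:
E(L) = 0
(E(44) - 1074)*(-3016 + F(-65, 1)) = (0 - 1074)*(-3016 + 59*(-65)) = -1074*(-3016 - 3835) = -1074*(-6851) = 7357974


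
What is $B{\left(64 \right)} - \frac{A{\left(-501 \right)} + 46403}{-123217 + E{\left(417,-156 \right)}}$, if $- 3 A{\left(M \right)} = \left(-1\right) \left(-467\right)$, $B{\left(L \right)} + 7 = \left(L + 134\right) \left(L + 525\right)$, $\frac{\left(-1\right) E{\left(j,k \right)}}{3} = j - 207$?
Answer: $\frac{43327392457}{371541} \approx 1.1662 \cdot 10^{5}$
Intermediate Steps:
$E{\left(j,k \right)} = 621 - 3 j$ ($E{\left(j,k \right)} = - 3 \left(j - 207\right) = - 3 \left(-207 + j\right) = 621 - 3 j$)
$B{\left(L \right)} = -7 + \left(134 + L\right) \left(525 + L\right)$ ($B{\left(L \right)} = -7 + \left(L + 134\right) \left(L + 525\right) = -7 + \left(134 + L\right) \left(525 + L\right)$)
$A{\left(M \right)} = - \frac{467}{3}$ ($A{\left(M \right)} = - \frac{\left(-1\right) \left(-467\right)}{3} = \left(- \frac{1}{3}\right) 467 = - \frac{467}{3}$)
$B{\left(64 \right)} - \frac{A{\left(-501 \right)} + 46403}{-123217 + E{\left(417,-156 \right)}} = \left(70343 + 64^{2} + 659 \cdot 64\right) - \frac{- \frac{467}{3} + 46403}{-123217 + \left(621 - 1251\right)} = \left(70343 + 4096 + 42176\right) - \frac{138742}{3 \left(-123217 + \left(621 - 1251\right)\right)} = 116615 - \frac{138742}{3 \left(-123217 - 630\right)} = 116615 - \frac{138742}{3 \left(-123847\right)} = 116615 - \frac{138742}{3} \left(- \frac{1}{123847}\right) = 116615 - - \frac{138742}{371541} = 116615 + \frac{138742}{371541} = \frac{43327392457}{371541}$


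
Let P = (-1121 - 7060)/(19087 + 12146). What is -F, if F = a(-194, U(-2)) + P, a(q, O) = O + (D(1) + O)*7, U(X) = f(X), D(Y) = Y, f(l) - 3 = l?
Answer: -153438/10411 ≈ -14.738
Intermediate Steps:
f(l) = 3 + l
U(X) = 3 + X
P = -2727/10411 (P = -8181/31233 = -8181*1/31233 = -2727/10411 ≈ -0.26193)
a(q, O) = 7 + 8*O (a(q, O) = O + (1 + O)*7 = O + (7 + 7*O) = 7 + 8*O)
F = 153438/10411 (F = (7 + 8*(3 - 2)) - 2727/10411 = (7 + 8*1) - 2727/10411 = (7 + 8) - 2727/10411 = 15 - 2727/10411 = 153438/10411 ≈ 14.738)
-F = -1*153438/10411 = -153438/10411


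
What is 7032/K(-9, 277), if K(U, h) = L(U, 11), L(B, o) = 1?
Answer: 7032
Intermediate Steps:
K(U, h) = 1
7032/K(-9, 277) = 7032/1 = 7032*1 = 7032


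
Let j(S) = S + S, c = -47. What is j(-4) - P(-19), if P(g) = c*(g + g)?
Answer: -1794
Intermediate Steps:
j(S) = 2*S
P(g) = -94*g (P(g) = -47*(g + g) = -94*g)
j(-4) - P(-19) = 2*(-4) - (-94)*(-19) = -8 - 1*1786 = -8 - 1786 = -1794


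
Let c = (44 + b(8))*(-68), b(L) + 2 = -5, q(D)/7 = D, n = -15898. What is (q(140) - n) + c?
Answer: 14362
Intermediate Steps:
q(D) = 7*D
b(L) = -7 (b(L) = -2 - 5 = -7)
c = -2516 (c = (44 - 7)*(-68) = 37*(-68) = -2516)
(q(140) - n) + c = (7*140 - 1*(-15898)) - 2516 = (980 + 15898) - 2516 = 16878 - 2516 = 14362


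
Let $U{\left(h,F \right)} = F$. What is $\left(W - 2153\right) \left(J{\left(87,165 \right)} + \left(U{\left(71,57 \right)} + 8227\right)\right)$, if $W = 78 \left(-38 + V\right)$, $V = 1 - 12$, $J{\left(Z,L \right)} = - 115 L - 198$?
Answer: $65061775$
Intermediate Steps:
$J{\left(Z,L \right)} = -198 - 115 L$
$V = -11$ ($V = 1 - 12 = -11$)
$W = -3822$ ($W = 78 \left(-38 - 11\right) = 78 \left(-49\right) = -3822$)
$\left(W - 2153\right) \left(J{\left(87,165 \right)} + \left(U{\left(71,57 \right)} + 8227\right)\right) = \left(-3822 - 2153\right) \left(\left(-198 - 18975\right) + \left(57 + 8227\right)\right) = - 5975 \left(\left(-198 - 18975\right) + 8284\right) = - 5975 \left(-19173 + 8284\right) = \left(-5975\right) \left(-10889\right) = 65061775$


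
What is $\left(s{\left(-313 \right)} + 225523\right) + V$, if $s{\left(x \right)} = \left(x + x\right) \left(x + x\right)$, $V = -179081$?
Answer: $438318$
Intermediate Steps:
$s{\left(x \right)} = 4 x^{2}$ ($s{\left(x \right)} = 2 x 2 x = 4 x^{2}$)
$\left(s{\left(-313 \right)} + 225523\right) + V = \left(4 \left(-313\right)^{2} + 225523\right) - 179081 = \left(4 \cdot 97969 + 225523\right) - 179081 = \left(391876 + 225523\right) - 179081 = 617399 - 179081 = 438318$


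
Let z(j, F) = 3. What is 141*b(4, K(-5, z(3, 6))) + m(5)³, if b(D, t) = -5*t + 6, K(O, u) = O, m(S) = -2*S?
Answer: 3371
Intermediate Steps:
b(D, t) = 6 - 5*t
141*b(4, K(-5, z(3, 6))) + m(5)³ = 141*(6 - 5*(-5)) + (-2*5)³ = 141*(6 + 25) + (-10)³ = 141*31 - 1000 = 4371 - 1000 = 3371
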